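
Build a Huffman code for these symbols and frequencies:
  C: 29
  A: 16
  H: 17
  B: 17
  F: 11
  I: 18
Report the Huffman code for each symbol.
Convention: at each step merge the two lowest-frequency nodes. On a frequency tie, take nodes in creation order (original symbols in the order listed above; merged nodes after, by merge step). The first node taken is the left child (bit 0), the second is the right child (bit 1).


Huffman tree construction:
Step 1: Merge F(11) + A(16) = 27
Step 2: Merge H(17) + B(17) = 34
Step 3: Merge I(18) + (F+A)(27) = 45
Step 4: Merge C(29) + (H+B)(34) = 63
Step 5: Merge (I+(F+A))(45) + (C+(H+B))(63) = 108
Read each symbol's code off the tree from the root (left child = 0, right child = 1).

Codes:
  C: 10 (length 2)
  A: 011 (length 3)
  H: 110 (length 3)
  B: 111 (length 3)
  F: 010 (length 3)
  I: 00 (length 2)
Average code length: 277/108 = 2.5648 bits/symbol


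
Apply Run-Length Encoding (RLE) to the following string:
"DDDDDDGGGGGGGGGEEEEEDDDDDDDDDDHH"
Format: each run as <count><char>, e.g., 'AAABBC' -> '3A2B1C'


Scanning runs left to right:
  i=0: run of 'D' x 6 -> '6D'
  i=6: run of 'G' x 9 -> '9G'
  i=15: run of 'E' x 5 -> '5E'
  i=20: run of 'D' x 10 -> '10D'
  i=30: run of 'H' x 2 -> '2H'

RLE = 6D9G5E10D2H


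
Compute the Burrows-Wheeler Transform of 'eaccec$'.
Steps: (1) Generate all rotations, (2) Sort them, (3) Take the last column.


Rotations (sorted):
  0: $eaccec -> last char: c
  1: accec$e -> last char: e
  2: c$eacce -> last char: e
  3: ccec$ea -> last char: a
  4: cec$eac -> last char: c
  5: eaccec$ -> last char: $
  6: ec$eacc -> last char: c


BWT = ceeac$c


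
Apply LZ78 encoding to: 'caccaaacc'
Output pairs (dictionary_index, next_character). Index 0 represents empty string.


LZ78 encoding steps:
Dictionary: {0: ''}
Step 1: w='' (idx 0), next='c' -> output (0, 'c'), add 'c' as idx 1
Step 2: w='' (idx 0), next='a' -> output (0, 'a'), add 'a' as idx 2
Step 3: w='c' (idx 1), next='c' -> output (1, 'c'), add 'cc' as idx 3
Step 4: w='a' (idx 2), next='a' -> output (2, 'a'), add 'aa' as idx 4
Step 5: w='a' (idx 2), next='c' -> output (2, 'c'), add 'ac' as idx 5
Step 6: w='c' (idx 1), end of input -> output (1, '')


Encoded: [(0, 'c'), (0, 'a'), (1, 'c'), (2, 'a'), (2, 'c'), (1, '')]


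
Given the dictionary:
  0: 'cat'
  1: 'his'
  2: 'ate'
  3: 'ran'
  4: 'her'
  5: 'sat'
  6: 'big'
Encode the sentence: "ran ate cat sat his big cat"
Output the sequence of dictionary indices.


Look up each word in the dictionary:
  'ran' -> 3
  'ate' -> 2
  'cat' -> 0
  'sat' -> 5
  'his' -> 1
  'big' -> 6
  'cat' -> 0

Encoded: [3, 2, 0, 5, 1, 6, 0]


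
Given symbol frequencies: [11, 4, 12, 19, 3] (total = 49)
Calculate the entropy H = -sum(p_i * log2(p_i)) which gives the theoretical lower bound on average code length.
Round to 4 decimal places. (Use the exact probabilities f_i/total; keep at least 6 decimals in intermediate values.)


Per-symbol terms -p_i * log2(p_i) with p_i = f_i/49:
  p = 11/49 = 0.224490: log2(p) = -2.155278, -p*log2(p) = 0.483838
  p = 4/49 = 0.081633: log2(p) = -3.614710, -p*log2(p) = 0.295078
  p = 12/49 = 0.244898: log2(p) = -2.029747, -p*log2(p) = 0.497081
  p = 19/49 = 0.387755: log2(p) = -1.366782, -p*log2(p) = 0.529977
  p = 3/49 = 0.061224: log2(p) = -4.029747, -p*log2(p) = 0.246719
H = 0.483838 + 0.295078 + 0.497081 + 0.529977 + 0.246719 = 2.052693

H = 2.0527 bits/symbol


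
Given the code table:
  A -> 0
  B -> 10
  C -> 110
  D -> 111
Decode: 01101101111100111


Decoding:
0 -> A
110 -> C
110 -> C
111 -> D
110 -> C
0 -> A
111 -> D


Result: ACCDCAD


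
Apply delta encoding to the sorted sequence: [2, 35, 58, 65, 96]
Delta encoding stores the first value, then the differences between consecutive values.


First value: 2
Deltas:
  35 - 2 = 33
  58 - 35 = 23
  65 - 58 = 7
  96 - 65 = 31


Delta encoded: [2, 33, 23, 7, 31]


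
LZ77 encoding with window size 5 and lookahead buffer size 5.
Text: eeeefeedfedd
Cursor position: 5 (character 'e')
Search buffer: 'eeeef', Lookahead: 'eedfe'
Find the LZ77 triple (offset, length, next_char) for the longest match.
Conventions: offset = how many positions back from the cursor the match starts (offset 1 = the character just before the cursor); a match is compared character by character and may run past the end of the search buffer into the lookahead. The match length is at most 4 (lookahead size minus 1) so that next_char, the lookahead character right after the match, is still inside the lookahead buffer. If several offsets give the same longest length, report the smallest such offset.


Try each offset into the search buffer:
  offset=1 (pos 4, char 'f'): match length 0
  offset=2 (pos 3, char 'e'): match length 1
  offset=3 (pos 2, char 'e'): match length 2
  offset=4 (pos 1, char 'e'): match length 2
  offset=5 (pos 0, char 'e'): match length 2
Longest match has length 2, found at offsets 3, 4, 5; take the smallest, offset 3.
next_char = character at position 5 + 2 = 7 -> 'd'

Best match: offset=3, length=2 (matching 'ee' starting at position 2)
LZ77 triple: (3, 2, 'd')


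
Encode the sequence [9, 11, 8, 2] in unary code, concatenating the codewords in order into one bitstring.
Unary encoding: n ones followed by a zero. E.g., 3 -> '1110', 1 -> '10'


Encode each number as n ones followed by a terminating 0:
  9 -> 1111111110 (10 bits)
  11 -> 111111111110 (12 bits)
  8 -> 111111110 (9 bits)
  2 -> 110 (3 bits)
Total length = 10 + 12 + 9 + 3 = 34 bits.

Unary([9, 11, 8, 2]) = 1111111110111111111110111111110110 (34 bits)


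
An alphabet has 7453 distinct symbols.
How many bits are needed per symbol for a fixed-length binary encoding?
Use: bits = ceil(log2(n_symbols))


log2(7453) = 12.8636
Bracket: 2^12 = 4096 < 7453 <= 2^13 = 8192
So ceil(log2(7453)) = 13

bits = ceil(log2(7453)) = ceil(12.8636) = 13 bits


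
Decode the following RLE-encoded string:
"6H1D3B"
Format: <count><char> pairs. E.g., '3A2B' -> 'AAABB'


Expanding each <count><char> pair:
  6H -> 'HHHHHH'
  1D -> 'D'
  3B -> 'BBB'

Decoded = HHHHHHDBBB


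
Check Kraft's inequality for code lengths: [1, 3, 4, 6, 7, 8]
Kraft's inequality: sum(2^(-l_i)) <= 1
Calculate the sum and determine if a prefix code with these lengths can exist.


Sum = 2^(-1) + 2^(-3) + 2^(-4) + 2^(-6) + 2^(-7) + 2^(-8)
    = 0.5 + 0.125 + 0.0625 + 0.015625 + 0.0078125 + 0.00390625
    = 183/256 = 0.71484375
Since 0.71484375 <= 1, Kraft's inequality IS satisfied.
A prefix code with these lengths CAN exist.

Kraft sum = 0.71484375. Satisfied.


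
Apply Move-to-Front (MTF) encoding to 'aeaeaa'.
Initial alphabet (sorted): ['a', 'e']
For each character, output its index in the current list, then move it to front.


MTF encoding:
'a': index 0 in ['a', 'e'] -> ['a', 'e']
'e': index 1 in ['a', 'e'] -> ['e', 'a']
'a': index 1 in ['e', 'a'] -> ['a', 'e']
'e': index 1 in ['a', 'e'] -> ['e', 'a']
'a': index 1 in ['e', 'a'] -> ['a', 'e']
'a': index 0 in ['a', 'e'] -> ['a', 'e']


Output: [0, 1, 1, 1, 1, 0]


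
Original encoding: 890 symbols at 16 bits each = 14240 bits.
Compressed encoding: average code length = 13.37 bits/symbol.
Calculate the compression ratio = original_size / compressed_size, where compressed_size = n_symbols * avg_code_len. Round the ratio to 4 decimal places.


original_size = n_symbols * orig_bits = 890 * 16 = 14240 bits
compressed_size = n_symbols * avg_code_len = 890 * 13.37 = 11899.3 bits
ratio = original_size / compressed_size = 14240 / 11899.3 = 1.1967

Compression ratio = 1.1967


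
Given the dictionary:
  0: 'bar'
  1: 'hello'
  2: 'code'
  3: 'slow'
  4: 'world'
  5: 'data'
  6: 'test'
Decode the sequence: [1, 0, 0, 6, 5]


Look up each index in the dictionary:
  1 -> 'hello'
  0 -> 'bar'
  0 -> 'bar'
  6 -> 'test'
  5 -> 'data'

Decoded: "hello bar bar test data"


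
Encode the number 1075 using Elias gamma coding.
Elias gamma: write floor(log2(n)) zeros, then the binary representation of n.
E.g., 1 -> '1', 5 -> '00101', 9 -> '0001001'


num_bits = floor(log2(1075)) + 1 = 11
leading_zeros = num_bits - 1 = 10
binary(1075) = 10000110011

Elias gamma(1075) = '0000000000' + '10000110011' = 000000000010000110011 (21 bits)


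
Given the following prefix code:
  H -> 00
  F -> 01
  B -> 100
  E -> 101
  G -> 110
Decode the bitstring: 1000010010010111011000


Decoding step by step:
Bits 100 -> B
Bits 00 -> H
Bits 100 -> B
Bits 100 -> B
Bits 101 -> E
Bits 110 -> G
Bits 110 -> G
Bits 00 -> H


Decoded message: BHBBEGGH


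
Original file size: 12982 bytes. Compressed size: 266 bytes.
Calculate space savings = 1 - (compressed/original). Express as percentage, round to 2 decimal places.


ratio = compressed/original = 266/12982 = 0.02049
savings = 1 - ratio = 1 - 0.02049 = 0.97951
as a percentage: 0.97951 * 100 = 97.95%

Space savings = 1 - 266/12982 = 97.95%


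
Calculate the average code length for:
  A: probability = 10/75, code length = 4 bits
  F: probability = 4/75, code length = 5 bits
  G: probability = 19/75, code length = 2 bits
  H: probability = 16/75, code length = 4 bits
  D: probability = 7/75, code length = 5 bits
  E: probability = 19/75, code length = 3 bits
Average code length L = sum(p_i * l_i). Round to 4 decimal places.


Weighted contributions p_i * l_i:
  A: (10/75) * 4 = 40/75
  F: (4/75) * 5 = 20/75
  G: (19/75) * 2 = 38/75
  H: (16/75) * 4 = 64/75
  D: (7/75) * 5 = 35/75
  E: (19/75) * 3 = 57/75
Sum = (40 + 20 + 38 + 64 + 35 + 57)/75 = 254/75

L = 254/75 = 3.3867 bits/symbol


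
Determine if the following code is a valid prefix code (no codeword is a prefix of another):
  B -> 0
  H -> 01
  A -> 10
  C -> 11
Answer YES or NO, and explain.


Checking each pair (does one codeword prefix another?):
  B='0' vs H='01': prefix -- VIOLATION

NO -- this is NOT a valid prefix code. B (0) is a prefix of H (01).


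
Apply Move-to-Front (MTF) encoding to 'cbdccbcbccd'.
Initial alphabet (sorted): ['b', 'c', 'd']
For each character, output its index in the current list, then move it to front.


MTF encoding:
'c': index 1 in ['b', 'c', 'd'] -> ['c', 'b', 'd']
'b': index 1 in ['c', 'b', 'd'] -> ['b', 'c', 'd']
'd': index 2 in ['b', 'c', 'd'] -> ['d', 'b', 'c']
'c': index 2 in ['d', 'b', 'c'] -> ['c', 'd', 'b']
'c': index 0 in ['c', 'd', 'b'] -> ['c', 'd', 'b']
'b': index 2 in ['c', 'd', 'b'] -> ['b', 'c', 'd']
'c': index 1 in ['b', 'c', 'd'] -> ['c', 'b', 'd']
'b': index 1 in ['c', 'b', 'd'] -> ['b', 'c', 'd']
'c': index 1 in ['b', 'c', 'd'] -> ['c', 'b', 'd']
'c': index 0 in ['c', 'b', 'd'] -> ['c', 'b', 'd']
'd': index 2 in ['c', 'b', 'd'] -> ['d', 'c', 'b']


Output: [1, 1, 2, 2, 0, 2, 1, 1, 1, 0, 2]


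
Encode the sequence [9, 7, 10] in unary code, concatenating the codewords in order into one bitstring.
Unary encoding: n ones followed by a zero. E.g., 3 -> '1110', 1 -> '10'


Encode each number as n ones followed by a terminating 0:
  9 -> 1111111110 (10 bits)
  7 -> 11111110 (8 bits)
  10 -> 11111111110 (11 bits)
Total length = 10 + 8 + 11 = 29 bits.

Unary([9, 7, 10]) = 11111111101111111011111111110 (29 bits)


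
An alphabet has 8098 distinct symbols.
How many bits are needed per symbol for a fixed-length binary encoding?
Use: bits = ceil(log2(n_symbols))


log2(8098) = 12.9833
Bracket: 2^12 = 4096 < 8098 <= 2^13 = 8192
So ceil(log2(8098)) = 13

bits = ceil(log2(8098)) = ceil(12.9833) = 13 bits


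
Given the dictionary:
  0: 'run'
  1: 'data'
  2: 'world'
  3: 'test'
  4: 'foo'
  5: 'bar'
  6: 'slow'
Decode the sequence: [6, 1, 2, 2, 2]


Look up each index in the dictionary:
  6 -> 'slow'
  1 -> 'data'
  2 -> 'world'
  2 -> 'world'
  2 -> 'world'

Decoded: "slow data world world world"


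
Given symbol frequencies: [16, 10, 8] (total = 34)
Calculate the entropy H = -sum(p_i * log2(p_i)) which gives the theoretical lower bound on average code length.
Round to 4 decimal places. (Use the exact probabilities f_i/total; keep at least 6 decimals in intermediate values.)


Per-symbol terms -p_i * log2(p_i) with p_i = f_i/34:
  p = 16/34 = 0.470588: log2(p) = -1.087463, -p*log2(p) = 0.511747
  p = 10/34 = 0.294118: log2(p) = -1.765535, -p*log2(p) = 0.519275
  p = 8/34 = 0.235294: log2(p) = -2.087463, -p*log2(p) = 0.491168
H = 0.511747 + 0.519275 + 0.491168 = 1.522190

H = 1.5222 bits/symbol


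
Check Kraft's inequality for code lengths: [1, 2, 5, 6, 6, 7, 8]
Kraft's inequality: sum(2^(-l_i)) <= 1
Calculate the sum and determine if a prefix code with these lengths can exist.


Sum = 2^(-1) + 2^(-2) + 2^(-5) + 2^(-6) + 2^(-6) + 2^(-7) + 2^(-8)
    = 0.5 + 0.25 + 0.03125 + 0.015625 + 0.015625 + 0.0078125 + 0.00390625
    = 211/256 = 0.82421875
Since 0.82421875 <= 1, Kraft's inequality IS satisfied.
A prefix code with these lengths CAN exist.

Kraft sum = 0.82421875. Satisfied.


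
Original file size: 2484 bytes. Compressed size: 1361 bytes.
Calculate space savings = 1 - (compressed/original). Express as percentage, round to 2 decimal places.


ratio = compressed/original = 1361/2484 = 0.547907
savings = 1 - ratio = 1 - 0.547907 = 0.452093
as a percentage: 0.452093 * 100 = 45.21%

Space savings = 1 - 1361/2484 = 45.21%


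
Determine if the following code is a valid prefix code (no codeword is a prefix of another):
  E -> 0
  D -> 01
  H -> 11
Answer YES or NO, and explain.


Checking each pair (does one codeword prefix another?):
  E='0' vs D='01': prefix -- VIOLATION

NO -- this is NOT a valid prefix code. E (0) is a prefix of D (01).


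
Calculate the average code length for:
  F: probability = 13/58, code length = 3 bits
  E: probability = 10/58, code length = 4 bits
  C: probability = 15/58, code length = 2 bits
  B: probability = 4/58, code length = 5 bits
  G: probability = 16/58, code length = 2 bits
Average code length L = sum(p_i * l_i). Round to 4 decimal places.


Weighted contributions p_i * l_i:
  F: (13/58) * 3 = 39/58
  E: (10/58) * 4 = 40/58
  C: (15/58) * 2 = 30/58
  B: (4/58) * 5 = 20/58
  G: (16/58) * 2 = 32/58
Sum = (39 + 40 + 30 + 20 + 32)/58 = 161/58

L = 161/58 = 2.7759 bits/symbol


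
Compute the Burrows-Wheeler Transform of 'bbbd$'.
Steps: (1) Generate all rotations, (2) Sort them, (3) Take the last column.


Rotations (sorted):
  0: $bbbd -> last char: d
  1: bbbd$ -> last char: $
  2: bbd$b -> last char: b
  3: bd$bb -> last char: b
  4: d$bbb -> last char: b


BWT = d$bbb


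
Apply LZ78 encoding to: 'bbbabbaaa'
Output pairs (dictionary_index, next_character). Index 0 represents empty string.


LZ78 encoding steps:
Dictionary: {0: ''}
Step 1: w='' (idx 0), next='b' -> output (0, 'b'), add 'b' as idx 1
Step 2: w='b' (idx 1), next='b' -> output (1, 'b'), add 'bb' as idx 2
Step 3: w='' (idx 0), next='a' -> output (0, 'a'), add 'a' as idx 3
Step 4: w='bb' (idx 2), next='a' -> output (2, 'a'), add 'bba' as idx 4
Step 5: w='a' (idx 3), next='a' -> output (3, 'a'), add 'aa' as idx 5


Encoded: [(0, 'b'), (1, 'b'), (0, 'a'), (2, 'a'), (3, 'a')]


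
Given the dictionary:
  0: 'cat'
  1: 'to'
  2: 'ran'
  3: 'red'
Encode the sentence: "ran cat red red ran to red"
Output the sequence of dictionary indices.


Look up each word in the dictionary:
  'ran' -> 2
  'cat' -> 0
  'red' -> 3
  'red' -> 3
  'ran' -> 2
  'to' -> 1
  'red' -> 3

Encoded: [2, 0, 3, 3, 2, 1, 3]


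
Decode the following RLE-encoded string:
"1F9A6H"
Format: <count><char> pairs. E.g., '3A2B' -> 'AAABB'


Expanding each <count><char> pair:
  1F -> 'F'
  9A -> 'AAAAAAAAA'
  6H -> 'HHHHHH'

Decoded = FAAAAAAAAAHHHHHH


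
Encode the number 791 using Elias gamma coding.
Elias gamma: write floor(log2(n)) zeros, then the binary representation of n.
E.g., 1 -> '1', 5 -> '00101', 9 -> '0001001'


num_bits = floor(log2(791)) + 1 = 10
leading_zeros = num_bits - 1 = 9
binary(791) = 1100010111

Elias gamma(791) = '000000000' + '1100010111' = 0000000001100010111 (19 bits)


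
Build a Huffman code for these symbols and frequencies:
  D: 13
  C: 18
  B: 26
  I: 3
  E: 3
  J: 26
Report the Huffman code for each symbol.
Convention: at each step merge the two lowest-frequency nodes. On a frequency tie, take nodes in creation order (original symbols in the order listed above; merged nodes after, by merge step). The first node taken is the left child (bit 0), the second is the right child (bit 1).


Huffman tree construction:
Step 1: Merge I(3) + E(3) = 6
Step 2: Merge (I+E)(6) + D(13) = 19
Step 3: Merge C(18) + ((I+E)+D)(19) = 37
Step 4: Merge B(26) + J(26) = 52
Step 5: Merge (C+((I+E)+D))(37) + (B+J)(52) = 89
Read each symbol's code off the tree from the root (left child = 0, right child = 1).

Codes:
  D: 011 (length 3)
  C: 00 (length 2)
  B: 10 (length 2)
  I: 0100 (length 4)
  E: 0101 (length 4)
  J: 11 (length 2)
Average code length: 203/89 = 2.2809 bits/symbol


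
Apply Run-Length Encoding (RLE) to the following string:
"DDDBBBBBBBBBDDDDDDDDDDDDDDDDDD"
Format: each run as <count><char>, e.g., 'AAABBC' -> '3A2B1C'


Scanning runs left to right:
  i=0: run of 'D' x 3 -> '3D'
  i=3: run of 'B' x 9 -> '9B'
  i=12: run of 'D' x 18 -> '18D'

RLE = 3D9B18D


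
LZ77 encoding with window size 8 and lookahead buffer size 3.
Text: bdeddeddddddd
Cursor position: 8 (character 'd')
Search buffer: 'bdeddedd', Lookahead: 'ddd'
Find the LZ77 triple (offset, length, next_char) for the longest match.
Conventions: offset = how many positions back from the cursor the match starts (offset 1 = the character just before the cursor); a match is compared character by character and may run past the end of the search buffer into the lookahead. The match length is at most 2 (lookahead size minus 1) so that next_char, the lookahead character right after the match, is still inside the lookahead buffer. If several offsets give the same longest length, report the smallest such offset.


Try each offset into the search buffer:
  offset=1 (pos 7, char 'd'): match length 2
  offset=2 (pos 6, char 'd'): match length 2
  offset=3 (pos 5, char 'e'): match length 0
  offset=4 (pos 4, char 'd'): match length 1
  offset=5 (pos 3, char 'd'): match length 2
  offset=6 (pos 2, char 'e'): match length 0
  offset=7 (pos 1, char 'd'): match length 1
  offset=8 (pos 0, char 'b'): match length 0
Longest match has length 2, found at offsets 1, 2, 5; take the smallest, offset 1.
next_char = character at position 8 + 2 = 10 -> 'd'

Best match: offset=1, length=2 (matching 'dd' starting at position 7)
LZ77 triple: (1, 2, 'd')


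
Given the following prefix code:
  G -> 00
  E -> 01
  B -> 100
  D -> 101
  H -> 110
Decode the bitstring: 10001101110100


Decoding step by step:
Bits 100 -> B
Bits 01 -> E
Bits 101 -> D
Bits 110 -> H
Bits 100 -> B


Decoded message: BEDHB


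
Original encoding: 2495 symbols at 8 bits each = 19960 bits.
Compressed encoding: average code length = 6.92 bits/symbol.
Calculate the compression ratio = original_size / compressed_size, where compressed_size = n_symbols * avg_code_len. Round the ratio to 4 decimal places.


original_size = n_symbols * orig_bits = 2495 * 8 = 19960 bits
compressed_size = n_symbols * avg_code_len = 2495 * 6.92 = 17265.4 bits
ratio = original_size / compressed_size = 19960 / 17265.4 = 1.1561

Compression ratio = 1.1561


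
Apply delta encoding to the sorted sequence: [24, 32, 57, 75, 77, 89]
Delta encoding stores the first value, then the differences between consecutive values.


First value: 24
Deltas:
  32 - 24 = 8
  57 - 32 = 25
  75 - 57 = 18
  77 - 75 = 2
  89 - 77 = 12


Delta encoded: [24, 8, 25, 18, 2, 12]


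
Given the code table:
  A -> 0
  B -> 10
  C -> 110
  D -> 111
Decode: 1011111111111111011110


Decoding:
10 -> B
111 -> D
111 -> D
111 -> D
111 -> D
110 -> C
111 -> D
10 -> B


Result: BDDDDCDB


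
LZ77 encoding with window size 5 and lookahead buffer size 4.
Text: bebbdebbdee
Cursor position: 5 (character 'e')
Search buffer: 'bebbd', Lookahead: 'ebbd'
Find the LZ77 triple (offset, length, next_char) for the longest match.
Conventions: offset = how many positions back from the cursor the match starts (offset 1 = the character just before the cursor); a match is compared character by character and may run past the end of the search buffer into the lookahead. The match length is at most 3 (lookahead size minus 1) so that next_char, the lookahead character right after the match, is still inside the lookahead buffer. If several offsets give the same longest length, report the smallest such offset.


Try each offset into the search buffer:
  offset=1 (pos 4, char 'd'): match length 0
  offset=2 (pos 3, char 'b'): match length 0
  offset=3 (pos 2, char 'b'): match length 0
  offset=4 (pos 1, char 'e'): match length 3
  offset=5 (pos 0, char 'b'): match length 0
Longest match has length 3 at offset 4.
next_char = character at position 5 + 3 = 8 -> 'd'

Best match: offset=4, length=3 (matching 'ebb' starting at position 1)
LZ77 triple: (4, 3, 'd')


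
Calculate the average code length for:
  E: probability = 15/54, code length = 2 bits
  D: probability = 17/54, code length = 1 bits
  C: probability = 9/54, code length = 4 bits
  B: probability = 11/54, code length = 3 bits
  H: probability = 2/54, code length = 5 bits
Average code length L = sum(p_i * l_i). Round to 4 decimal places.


Weighted contributions p_i * l_i:
  E: (15/54) * 2 = 30/54
  D: (17/54) * 1 = 17/54
  C: (9/54) * 4 = 36/54
  B: (11/54) * 3 = 33/54
  H: (2/54) * 5 = 10/54
Sum = (30 + 17 + 36 + 33 + 10)/54 = 126/54

L = 126/54 = 2.3333 bits/symbol


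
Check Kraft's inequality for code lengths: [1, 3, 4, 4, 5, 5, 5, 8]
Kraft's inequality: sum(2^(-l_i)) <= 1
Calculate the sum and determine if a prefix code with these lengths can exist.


Sum = 2^(-1) + 2^(-3) + 2^(-4) + 2^(-4) + 2^(-5) + 2^(-5) + 2^(-5) + 2^(-8)
    = 0.5 + 0.125 + 0.0625 + 0.0625 + 0.03125 + 0.03125 + 0.03125 + 0.00390625
    = 217/256 = 0.84765625
Since 0.84765625 <= 1, Kraft's inequality IS satisfied.
A prefix code with these lengths CAN exist.

Kraft sum = 0.84765625. Satisfied.


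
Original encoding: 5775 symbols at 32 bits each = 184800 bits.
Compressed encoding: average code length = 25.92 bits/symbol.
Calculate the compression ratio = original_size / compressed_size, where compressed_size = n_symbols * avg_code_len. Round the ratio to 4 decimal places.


original_size = n_symbols * orig_bits = 5775 * 32 = 184800 bits
compressed_size = n_symbols * avg_code_len = 5775 * 25.92 = 149688.0 bits
ratio = original_size / compressed_size = 184800 / 149688.0 = 1.2346

Compression ratio = 1.2346


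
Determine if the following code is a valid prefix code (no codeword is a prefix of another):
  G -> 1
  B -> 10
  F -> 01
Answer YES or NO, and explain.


Checking each pair (does one codeword prefix another?):
  G='1' vs B='10': prefix -- VIOLATION

NO -- this is NOT a valid prefix code. G (1) is a prefix of B (10).


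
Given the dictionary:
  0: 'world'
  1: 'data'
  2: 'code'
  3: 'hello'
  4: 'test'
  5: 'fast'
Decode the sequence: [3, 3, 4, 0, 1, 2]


Look up each index in the dictionary:
  3 -> 'hello'
  3 -> 'hello'
  4 -> 'test'
  0 -> 'world'
  1 -> 'data'
  2 -> 'code'

Decoded: "hello hello test world data code"


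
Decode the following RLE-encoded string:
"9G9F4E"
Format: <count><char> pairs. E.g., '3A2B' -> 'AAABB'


Expanding each <count><char> pair:
  9G -> 'GGGGGGGGG'
  9F -> 'FFFFFFFFF'
  4E -> 'EEEE'

Decoded = GGGGGGGGGFFFFFFFFFEEEE


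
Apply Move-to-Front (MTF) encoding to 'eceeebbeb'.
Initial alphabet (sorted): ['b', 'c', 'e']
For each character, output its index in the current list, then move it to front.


MTF encoding:
'e': index 2 in ['b', 'c', 'e'] -> ['e', 'b', 'c']
'c': index 2 in ['e', 'b', 'c'] -> ['c', 'e', 'b']
'e': index 1 in ['c', 'e', 'b'] -> ['e', 'c', 'b']
'e': index 0 in ['e', 'c', 'b'] -> ['e', 'c', 'b']
'e': index 0 in ['e', 'c', 'b'] -> ['e', 'c', 'b']
'b': index 2 in ['e', 'c', 'b'] -> ['b', 'e', 'c']
'b': index 0 in ['b', 'e', 'c'] -> ['b', 'e', 'c']
'e': index 1 in ['b', 'e', 'c'] -> ['e', 'b', 'c']
'b': index 1 in ['e', 'b', 'c'] -> ['b', 'e', 'c']


Output: [2, 2, 1, 0, 0, 2, 0, 1, 1]


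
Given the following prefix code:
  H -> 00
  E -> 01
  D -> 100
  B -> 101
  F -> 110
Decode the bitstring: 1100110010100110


Decoding step by step:
Bits 110 -> F
Bits 01 -> E
Bits 100 -> D
Bits 101 -> B
Bits 00 -> H
Bits 110 -> F


Decoded message: FEDBHF


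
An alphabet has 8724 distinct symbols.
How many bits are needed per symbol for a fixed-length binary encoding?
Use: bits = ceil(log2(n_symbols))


log2(8724) = 13.0908
Bracket: 2^13 = 8192 < 8724 <= 2^14 = 16384
So ceil(log2(8724)) = 14

bits = ceil(log2(8724)) = ceil(13.0908) = 14 bits


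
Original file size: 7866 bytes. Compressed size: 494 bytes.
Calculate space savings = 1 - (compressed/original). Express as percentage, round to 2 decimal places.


ratio = compressed/original = 494/7866 = 0.062802
savings = 1 - ratio = 1 - 0.062802 = 0.937198
as a percentage: 0.937198 * 100 = 93.72%

Space savings = 1 - 494/7866 = 93.72%


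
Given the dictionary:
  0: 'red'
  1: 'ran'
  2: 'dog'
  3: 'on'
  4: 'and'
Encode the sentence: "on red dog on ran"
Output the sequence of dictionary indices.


Look up each word in the dictionary:
  'on' -> 3
  'red' -> 0
  'dog' -> 2
  'on' -> 3
  'ran' -> 1

Encoded: [3, 0, 2, 3, 1]


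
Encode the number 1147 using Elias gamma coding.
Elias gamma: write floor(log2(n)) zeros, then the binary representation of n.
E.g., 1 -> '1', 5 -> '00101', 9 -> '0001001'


num_bits = floor(log2(1147)) + 1 = 11
leading_zeros = num_bits - 1 = 10
binary(1147) = 10001111011

Elias gamma(1147) = '0000000000' + '10001111011' = 000000000010001111011 (21 bits)


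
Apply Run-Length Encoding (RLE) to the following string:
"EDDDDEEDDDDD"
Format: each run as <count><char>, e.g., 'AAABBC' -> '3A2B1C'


Scanning runs left to right:
  i=0: run of 'E' x 1 -> '1E'
  i=1: run of 'D' x 4 -> '4D'
  i=5: run of 'E' x 2 -> '2E'
  i=7: run of 'D' x 5 -> '5D'

RLE = 1E4D2E5D


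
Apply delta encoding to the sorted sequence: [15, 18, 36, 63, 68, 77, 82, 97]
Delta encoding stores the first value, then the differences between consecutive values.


First value: 15
Deltas:
  18 - 15 = 3
  36 - 18 = 18
  63 - 36 = 27
  68 - 63 = 5
  77 - 68 = 9
  82 - 77 = 5
  97 - 82 = 15


Delta encoded: [15, 3, 18, 27, 5, 9, 5, 15]


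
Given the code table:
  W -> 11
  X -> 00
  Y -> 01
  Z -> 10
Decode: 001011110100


Decoding:
00 -> X
10 -> Z
11 -> W
11 -> W
01 -> Y
00 -> X


Result: XZWWYX


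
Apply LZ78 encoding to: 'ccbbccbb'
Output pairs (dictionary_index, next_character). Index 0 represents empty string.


LZ78 encoding steps:
Dictionary: {0: ''}
Step 1: w='' (idx 0), next='c' -> output (0, 'c'), add 'c' as idx 1
Step 2: w='c' (idx 1), next='b' -> output (1, 'b'), add 'cb' as idx 2
Step 3: w='' (idx 0), next='b' -> output (0, 'b'), add 'b' as idx 3
Step 4: w='c' (idx 1), next='c' -> output (1, 'c'), add 'cc' as idx 4
Step 5: w='b' (idx 3), next='b' -> output (3, 'b'), add 'bb' as idx 5


Encoded: [(0, 'c'), (1, 'b'), (0, 'b'), (1, 'c'), (3, 'b')]


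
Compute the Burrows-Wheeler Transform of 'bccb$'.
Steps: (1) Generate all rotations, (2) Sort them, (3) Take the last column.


Rotations (sorted):
  0: $bccb -> last char: b
  1: b$bcc -> last char: c
  2: bccb$ -> last char: $
  3: cb$bc -> last char: c
  4: ccb$b -> last char: b


BWT = bc$cb


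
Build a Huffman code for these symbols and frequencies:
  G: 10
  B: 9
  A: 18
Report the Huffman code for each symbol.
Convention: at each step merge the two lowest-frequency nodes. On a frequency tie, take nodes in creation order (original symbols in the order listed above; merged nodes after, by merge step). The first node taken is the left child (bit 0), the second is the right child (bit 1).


Huffman tree construction:
Step 1: Merge B(9) + G(10) = 19
Step 2: Merge A(18) + (B+G)(19) = 37
Read each symbol's code off the tree from the root (left child = 0, right child = 1).

Codes:
  G: 11 (length 2)
  B: 10 (length 2)
  A: 0 (length 1)
Average code length: 56/37 = 1.5135 bits/symbol


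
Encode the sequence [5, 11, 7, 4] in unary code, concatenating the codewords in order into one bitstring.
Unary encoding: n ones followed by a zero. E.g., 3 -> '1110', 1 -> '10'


Encode each number as n ones followed by a terminating 0:
  5 -> 111110 (6 bits)
  11 -> 111111111110 (12 bits)
  7 -> 11111110 (8 bits)
  4 -> 11110 (5 bits)
Total length = 6 + 12 + 8 + 5 = 31 bits.

Unary([5, 11, 7, 4]) = 1111101111111111101111111011110 (31 bits)


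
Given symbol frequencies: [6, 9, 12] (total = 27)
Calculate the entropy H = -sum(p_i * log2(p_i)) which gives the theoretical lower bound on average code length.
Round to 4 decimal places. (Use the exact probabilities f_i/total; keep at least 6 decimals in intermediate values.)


Per-symbol terms -p_i * log2(p_i) with p_i = f_i/27:
  p = 6/27 = 0.222222: log2(p) = -2.169925, -p*log2(p) = 0.482206
  p = 9/27 = 0.333333: log2(p) = -1.584963, -p*log2(p) = 0.528321
  p = 12/27 = 0.444444: log2(p) = -1.169925, -p*log2(p) = 0.519967
H = 0.482206 + 0.528321 + 0.519967 = 1.530494

H = 1.5305 bits/symbol


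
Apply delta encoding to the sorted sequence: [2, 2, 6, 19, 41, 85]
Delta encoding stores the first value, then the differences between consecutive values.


First value: 2
Deltas:
  2 - 2 = 0
  6 - 2 = 4
  19 - 6 = 13
  41 - 19 = 22
  85 - 41 = 44


Delta encoded: [2, 0, 4, 13, 22, 44]


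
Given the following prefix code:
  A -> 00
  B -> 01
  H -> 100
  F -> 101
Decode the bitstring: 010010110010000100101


Decoding step by step:
Bits 01 -> B
Bits 00 -> A
Bits 101 -> F
Bits 100 -> H
Bits 100 -> H
Bits 00 -> A
Bits 100 -> H
Bits 101 -> F


Decoded message: BAFHHAHF


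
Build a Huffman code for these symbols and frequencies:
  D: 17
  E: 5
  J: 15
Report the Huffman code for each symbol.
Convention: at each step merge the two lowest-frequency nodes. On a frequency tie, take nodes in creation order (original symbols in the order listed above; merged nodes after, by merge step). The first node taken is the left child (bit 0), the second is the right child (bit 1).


Huffman tree construction:
Step 1: Merge E(5) + J(15) = 20
Step 2: Merge D(17) + (E+J)(20) = 37
Read each symbol's code off the tree from the root (left child = 0, right child = 1).

Codes:
  D: 0 (length 1)
  E: 10 (length 2)
  J: 11 (length 2)
Average code length: 57/37 = 1.5405 bits/symbol


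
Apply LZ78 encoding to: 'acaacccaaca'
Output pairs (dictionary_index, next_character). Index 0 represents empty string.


LZ78 encoding steps:
Dictionary: {0: ''}
Step 1: w='' (idx 0), next='a' -> output (0, 'a'), add 'a' as idx 1
Step 2: w='' (idx 0), next='c' -> output (0, 'c'), add 'c' as idx 2
Step 3: w='a' (idx 1), next='a' -> output (1, 'a'), add 'aa' as idx 3
Step 4: w='c' (idx 2), next='c' -> output (2, 'c'), add 'cc' as idx 4
Step 5: w='c' (idx 2), next='a' -> output (2, 'a'), add 'ca' as idx 5
Step 6: w='a' (idx 1), next='c' -> output (1, 'c'), add 'ac' as idx 6
Step 7: w='a' (idx 1), end of input -> output (1, '')


Encoded: [(0, 'a'), (0, 'c'), (1, 'a'), (2, 'c'), (2, 'a'), (1, 'c'), (1, '')]


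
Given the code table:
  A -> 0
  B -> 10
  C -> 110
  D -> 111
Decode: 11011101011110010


Decoding:
110 -> C
111 -> D
0 -> A
10 -> B
111 -> D
10 -> B
0 -> A
10 -> B


Result: CDABDBAB


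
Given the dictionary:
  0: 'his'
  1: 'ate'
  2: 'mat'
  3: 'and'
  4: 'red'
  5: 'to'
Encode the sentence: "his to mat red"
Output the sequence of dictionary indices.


Look up each word in the dictionary:
  'his' -> 0
  'to' -> 5
  'mat' -> 2
  'red' -> 4

Encoded: [0, 5, 2, 4]


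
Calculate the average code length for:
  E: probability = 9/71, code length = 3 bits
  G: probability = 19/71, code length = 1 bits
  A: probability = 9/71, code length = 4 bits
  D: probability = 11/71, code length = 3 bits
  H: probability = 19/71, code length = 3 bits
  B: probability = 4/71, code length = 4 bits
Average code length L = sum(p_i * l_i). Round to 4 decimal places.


Weighted contributions p_i * l_i:
  E: (9/71) * 3 = 27/71
  G: (19/71) * 1 = 19/71
  A: (9/71) * 4 = 36/71
  D: (11/71) * 3 = 33/71
  H: (19/71) * 3 = 57/71
  B: (4/71) * 4 = 16/71
Sum = (27 + 19 + 36 + 33 + 57 + 16)/71 = 188/71

L = 188/71 = 2.6479 bits/symbol


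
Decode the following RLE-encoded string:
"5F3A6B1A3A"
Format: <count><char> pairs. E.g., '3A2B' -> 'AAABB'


Expanding each <count><char> pair:
  5F -> 'FFFFF'
  3A -> 'AAA'
  6B -> 'BBBBBB'
  1A -> 'A'
  3A -> 'AAA'

Decoded = FFFFFAAABBBBBBAAAA


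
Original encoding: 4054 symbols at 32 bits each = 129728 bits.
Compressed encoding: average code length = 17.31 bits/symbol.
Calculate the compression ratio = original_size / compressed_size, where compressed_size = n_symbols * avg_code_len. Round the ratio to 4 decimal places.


original_size = n_symbols * orig_bits = 4054 * 32 = 129728 bits
compressed_size = n_symbols * avg_code_len = 4054 * 17.31 = 70174.74 bits
ratio = original_size / compressed_size = 129728 / 70174.74 = 1.8486

Compression ratio = 1.8486


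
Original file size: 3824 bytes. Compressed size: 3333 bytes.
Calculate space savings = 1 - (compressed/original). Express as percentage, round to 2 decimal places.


ratio = compressed/original = 3333/3824 = 0.8716
savings = 1 - ratio = 1 - 0.8716 = 0.1284
as a percentage: 0.1284 * 100 = 12.84%

Space savings = 1 - 3333/3824 = 12.84%


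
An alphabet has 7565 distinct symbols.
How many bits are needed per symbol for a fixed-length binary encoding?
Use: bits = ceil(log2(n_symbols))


log2(7565) = 12.8851
Bracket: 2^12 = 4096 < 7565 <= 2^13 = 8192
So ceil(log2(7565)) = 13

bits = ceil(log2(7565)) = ceil(12.8851) = 13 bits


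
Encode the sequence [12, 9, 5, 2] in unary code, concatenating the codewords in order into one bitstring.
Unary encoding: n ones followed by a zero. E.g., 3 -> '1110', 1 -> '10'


Encode each number as n ones followed by a terminating 0:
  12 -> 1111111111110 (13 bits)
  9 -> 1111111110 (10 bits)
  5 -> 111110 (6 bits)
  2 -> 110 (3 bits)
Total length = 13 + 10 + 6 + 3 = 32 bits.

Unary([12, 9, 5, 2]) = 11111111111101111111110111110110 (32 bits)


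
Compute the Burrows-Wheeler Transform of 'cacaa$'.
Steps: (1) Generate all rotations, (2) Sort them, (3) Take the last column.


Rotations (sorted):
  0: $cacaa -> last char: a
  1: a$caca -> last char: a
  2: aa$cac -> last char: c
  3: acaa$c -> last char: c
  4: caa$ca -> last char: a
  5: cacaa$ -> last char: $


BWT = aacca$


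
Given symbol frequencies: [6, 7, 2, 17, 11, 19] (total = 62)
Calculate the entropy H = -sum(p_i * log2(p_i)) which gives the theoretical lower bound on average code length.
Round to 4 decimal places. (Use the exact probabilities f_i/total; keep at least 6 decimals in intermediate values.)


Per-symbol terms -p_i * log2(p_i) with p_i = f_i/62:
  p = 6/62 = 0.096774: log2(p) = -3.369234, -p*log2(p) = 0.326055
  p = 7/62 = 0.112903: log2(p) = -3.146841, -p*log2(p) = 0.355289
  p = 2/62 = 0.032258: log2(p) = -4.954196, -p*log2(p) = 0.159813
  p = 17/62 = 0.274194: log2(p) = -1.866733, -p*log2(p) = 0.511846
  p = 11/62 = 0.177419: log2(p) = -2.494765, -p*log2(p) = 0.442620
  p = 19/62 = 0.306452: log2(p) = -1.706269, -p*log2(p) = 0.522889
H = 0.326055 + 0.355289 + 0.159813 + 0.511846 + 0.442620 + 0.522889 = 2.318512

H = 2.3185 bits/symbol


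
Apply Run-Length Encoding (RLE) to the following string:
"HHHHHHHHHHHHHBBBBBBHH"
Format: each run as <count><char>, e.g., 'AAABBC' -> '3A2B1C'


Scanning runs left to right:
  i=0: run of 'H' x 13 -> '13H'
  i=13: run of 'B' x 6 -> '6B'
  i=19: run of 'H' x 2 -> '2H'

RLE = 13H6B2H


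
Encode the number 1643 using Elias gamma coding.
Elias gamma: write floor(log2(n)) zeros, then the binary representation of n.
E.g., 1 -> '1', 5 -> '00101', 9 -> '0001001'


num_bits = floor(log2(1643)) + 1 = 11
leading_zeros = num_bits - 1 = 10
binary(1643) = 11001101011

Elias gamma(1643) = '0000000000' + '11001101011' = 000000000011001101011 (21 bits)


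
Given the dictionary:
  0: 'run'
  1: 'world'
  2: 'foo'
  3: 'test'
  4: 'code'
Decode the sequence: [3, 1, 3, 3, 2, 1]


Look up each index in the dictionary:
  3 -> 'test'
  1 -> 'world'
  3 -> 'test'
  3 -> 'test'
  2 -> 'foo'
  1 -> 'world'

Decoded: "test world test test foo world"


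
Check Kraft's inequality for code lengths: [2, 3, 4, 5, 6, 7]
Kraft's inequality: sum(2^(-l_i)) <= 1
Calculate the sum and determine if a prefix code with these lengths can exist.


Sum = 2^(-2) + 2^(-3) + 2^(-4) + 2^(-5) + 2^(-6) + 2^(-7)
    = 0.25 + 0.125 + 0.0625 + 0.03125 + 0.015625 + 0.0078125
    = 63/128 = 0.4921875
Since 0.4921875 <= 1, Kraft's inequality IS satisfied.
A prefix code with these lengths CAN exist.

Kraft sum = 0.4921875. Satisfied.


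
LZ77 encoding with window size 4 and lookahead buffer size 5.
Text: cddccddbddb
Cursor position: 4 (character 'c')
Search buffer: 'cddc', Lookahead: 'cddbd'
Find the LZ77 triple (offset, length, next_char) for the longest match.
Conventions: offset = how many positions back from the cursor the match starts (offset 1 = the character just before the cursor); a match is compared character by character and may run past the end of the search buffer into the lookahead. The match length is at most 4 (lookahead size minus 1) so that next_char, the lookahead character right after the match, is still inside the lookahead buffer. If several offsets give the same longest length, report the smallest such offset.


Try each offset into the search buffer:
  offset=1 (pos 3, char 'c'): match length 1
  offset=2 (pos 2, char 'd'): match length 0
  offset=3 (pos 1, char 'd'): match length 0
  offset=4 (pos 0, char 'c'): match length 3
Longest match has length 3 at offset 4.
next_char = character at position 4 + 3 = 7 -> 'b'

Best match: offset=4, length=3 (matching 'cdd' starting at position 0)
LZ77 triple: (4, 3, 'b')


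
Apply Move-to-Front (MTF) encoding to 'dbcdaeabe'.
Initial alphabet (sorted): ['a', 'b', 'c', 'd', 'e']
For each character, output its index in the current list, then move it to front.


MTF encoding:
'd': index 3 in ['a', 'b', 'c', 'd', 'e'] -> ['d', 'a', 'b', 'c', 'e']
'b': index 2 in ['d', 'a', 'b', 'c', 'e'] -> ['b', 'd', 'a', 'c', 'e']
'c': index 3 in ['b', 'd', 'a', 'c', 'e'] -> ['c', 'b', 'd', 'a', 'e']
'd': index 2 in ['c', 'b', 'd', 'a', 'e'] -> ['d', 'c', 'b', 'a', 'e']
'a': index 3 in ['d', 'c', 'b', 'a', 'e'] -> ['a', 'd', 'c', 'b', 'e']
'e': index 4 in ['a', 'd', 'c', 'b', 'e'] -> ['e', 'a', 'd', 'c', 'b']
'a': index 1 in ['e', 'a', 'd', 'c', 'b'] -> ['a', 'e', 'd', 'c', 'b']
'b': index 4 in ['a', 'e', 'd', 'c', 'b'] -> ['b', 'a', 'e', 'd', 'c']
'e': index 2 in ['b', 'a', 'e', 'd', 'c'] -> ['e', 'b', 'a', 'd', 'c']


Output: [3, 2, 3, 2, 3, 4, 1, 4, 2]


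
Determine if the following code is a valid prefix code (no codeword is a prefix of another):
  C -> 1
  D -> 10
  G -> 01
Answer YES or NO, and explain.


Checking each pair (does one codeword prefix another?):
  C='1' vs D='10': prefix -- VIOLATION

NO -- this is NOT a valid prefix code. C (1) is a prefix of D (10).


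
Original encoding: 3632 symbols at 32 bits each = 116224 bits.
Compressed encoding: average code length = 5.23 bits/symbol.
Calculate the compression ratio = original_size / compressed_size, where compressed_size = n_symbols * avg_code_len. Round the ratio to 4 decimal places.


original_size = n_symbols * orig_bits = 3632 * 32 = 116224 bits
compressed_size = n_symbols * avg_code_len = 3632 * 5.23 = 18995.36 bits
ratio = original_size / compressed_size = 116224 / 18995.36 = 6.1185

Compression ratio = 6.1185


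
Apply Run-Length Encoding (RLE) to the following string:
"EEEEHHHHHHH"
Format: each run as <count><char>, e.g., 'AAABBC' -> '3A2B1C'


Scanning runs left to right:
  i=0: run of 'E' x 4 -> '4E'
  i=4: run of 'H' x 7 -> '7H'

RLE = 4E7H


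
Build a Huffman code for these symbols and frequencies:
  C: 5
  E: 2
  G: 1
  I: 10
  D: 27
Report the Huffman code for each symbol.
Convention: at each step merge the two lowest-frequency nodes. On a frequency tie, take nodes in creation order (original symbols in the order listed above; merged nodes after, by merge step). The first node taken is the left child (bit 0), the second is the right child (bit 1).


Huffman tree construction:
Step 1: Merge G(1) + E(2) = 3
Step 2: Merge (G+E)(3) + C(5) = 8
Step 3: Merge ((G+E)+C)(8) + I(10) = 18
Step 4: Merge (((G+E)+C)+I)(18) + D(27) = 45
Read each symbol's code off the tree from the root (left child = 0, right child = 1).

Codes:
  C: 001 (length 3)
  E: 0001 (length 4)
  G: 0000 (length 4)
  I: 01 (length 2)
  D: 1 (length 1)
Average code length: 74/45 = 1.6444 bits/symbol
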